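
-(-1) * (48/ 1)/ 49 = 48/ 49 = 0.98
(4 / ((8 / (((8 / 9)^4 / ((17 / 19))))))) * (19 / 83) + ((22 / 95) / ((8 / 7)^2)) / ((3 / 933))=1554084926279 / 28143015840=55.22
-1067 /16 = -66.69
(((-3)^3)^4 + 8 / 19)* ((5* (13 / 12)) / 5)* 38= 131266031 / 6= 21877671.83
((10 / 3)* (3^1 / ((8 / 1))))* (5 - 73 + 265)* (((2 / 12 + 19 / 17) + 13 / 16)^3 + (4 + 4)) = 9215360953015 / 2173353984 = 4240.16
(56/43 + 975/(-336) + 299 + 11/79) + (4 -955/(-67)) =8049920197/25491088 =315.79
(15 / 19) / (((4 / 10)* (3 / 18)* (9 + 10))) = 0.62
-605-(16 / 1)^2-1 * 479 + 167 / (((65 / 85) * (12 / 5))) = -194845 / 156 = -1249.01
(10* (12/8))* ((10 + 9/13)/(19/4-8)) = -8340/169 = -49.35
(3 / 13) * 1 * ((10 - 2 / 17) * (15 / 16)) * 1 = 945 / 442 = 2.14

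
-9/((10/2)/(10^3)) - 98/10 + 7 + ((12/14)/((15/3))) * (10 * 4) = -62858/35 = -1795.94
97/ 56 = 1.73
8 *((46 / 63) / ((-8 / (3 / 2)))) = -23 / 21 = -1.10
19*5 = 95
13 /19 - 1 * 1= -6 /19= -0.32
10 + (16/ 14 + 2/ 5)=11.54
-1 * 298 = -298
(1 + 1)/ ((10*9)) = 1/ 45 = 0.02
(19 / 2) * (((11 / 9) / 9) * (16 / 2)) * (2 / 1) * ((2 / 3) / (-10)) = -1672 / 1215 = -1.38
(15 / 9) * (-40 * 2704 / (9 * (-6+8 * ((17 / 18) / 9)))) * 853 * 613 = 424167556800 / 209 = 2029509841.15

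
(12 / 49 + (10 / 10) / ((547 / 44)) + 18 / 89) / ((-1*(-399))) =1258534 / 951801333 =0.00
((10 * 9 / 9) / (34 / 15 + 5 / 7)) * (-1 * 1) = -1050 / 313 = -3.35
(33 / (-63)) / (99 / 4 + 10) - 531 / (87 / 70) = -36167686 / 84651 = -427.26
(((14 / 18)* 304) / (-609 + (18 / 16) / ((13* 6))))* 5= -2213120 / 1140021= -1.94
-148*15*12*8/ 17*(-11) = 137901.18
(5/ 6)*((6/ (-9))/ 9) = -5/ 81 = -0.06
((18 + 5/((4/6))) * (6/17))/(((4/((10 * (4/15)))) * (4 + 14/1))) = 1/3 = 0.33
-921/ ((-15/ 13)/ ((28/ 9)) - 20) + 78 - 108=112794/ 7415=15.21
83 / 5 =16.60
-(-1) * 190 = 190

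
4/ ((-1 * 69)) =-4/ 69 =-0.06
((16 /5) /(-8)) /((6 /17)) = -17 /15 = -1.13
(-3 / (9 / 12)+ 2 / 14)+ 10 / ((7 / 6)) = 33 / 7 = 4.71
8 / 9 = 0.89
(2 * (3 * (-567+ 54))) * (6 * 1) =-18468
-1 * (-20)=20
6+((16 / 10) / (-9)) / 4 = 268 / 45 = 5.96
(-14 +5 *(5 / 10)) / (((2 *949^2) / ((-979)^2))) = -22044143 / 3602404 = -6.12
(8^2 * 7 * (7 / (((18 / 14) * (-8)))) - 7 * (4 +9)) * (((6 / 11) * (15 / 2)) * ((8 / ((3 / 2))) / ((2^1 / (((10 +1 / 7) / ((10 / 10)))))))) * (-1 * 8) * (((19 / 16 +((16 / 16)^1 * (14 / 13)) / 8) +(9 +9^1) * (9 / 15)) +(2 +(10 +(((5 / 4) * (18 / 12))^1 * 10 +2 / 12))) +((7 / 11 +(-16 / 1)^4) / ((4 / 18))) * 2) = 2926454304596036 / 14157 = 206714297138.94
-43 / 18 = -2.39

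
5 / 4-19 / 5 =-51 / 20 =-2.55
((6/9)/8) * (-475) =-475/12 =-39.58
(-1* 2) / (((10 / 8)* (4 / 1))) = -0.40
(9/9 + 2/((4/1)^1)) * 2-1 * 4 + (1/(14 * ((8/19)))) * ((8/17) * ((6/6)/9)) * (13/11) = -23315/23562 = -0.99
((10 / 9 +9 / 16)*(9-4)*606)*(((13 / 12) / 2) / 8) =1582165 / 4608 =343.35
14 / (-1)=-14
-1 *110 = -110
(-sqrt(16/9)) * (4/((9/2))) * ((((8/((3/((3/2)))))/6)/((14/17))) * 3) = -544/189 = -2.88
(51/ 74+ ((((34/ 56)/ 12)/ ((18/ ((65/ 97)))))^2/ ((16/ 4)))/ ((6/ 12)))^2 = 308089327971325634022957721/ 648630709426270966168682496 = 0.47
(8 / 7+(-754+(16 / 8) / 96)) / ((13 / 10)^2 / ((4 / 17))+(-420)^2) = -6323825 / 1481820333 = -0.00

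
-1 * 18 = -18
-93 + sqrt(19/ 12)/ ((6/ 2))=-93 + sqrt(57)/ 18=-92.58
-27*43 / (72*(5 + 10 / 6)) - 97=-15907 / 160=-99.42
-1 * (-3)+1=4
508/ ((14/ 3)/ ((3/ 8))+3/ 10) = 45720/ 1147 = 39.86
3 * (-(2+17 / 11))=-117 / 11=-10.64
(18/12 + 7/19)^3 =357911/54872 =6.52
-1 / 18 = -0.06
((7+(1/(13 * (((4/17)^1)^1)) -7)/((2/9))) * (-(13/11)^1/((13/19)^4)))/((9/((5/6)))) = 1560593975/135721872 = 11.50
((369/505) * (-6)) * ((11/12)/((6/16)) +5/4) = -16.20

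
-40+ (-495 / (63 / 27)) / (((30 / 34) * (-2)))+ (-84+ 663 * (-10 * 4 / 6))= -61933 / 14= -4423.79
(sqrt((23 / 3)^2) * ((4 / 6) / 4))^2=529 / 324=1.63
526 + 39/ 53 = 27917/ 53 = 526.74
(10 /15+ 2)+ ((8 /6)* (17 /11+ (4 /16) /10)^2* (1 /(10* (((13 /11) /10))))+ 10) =2651081 /171600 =15.45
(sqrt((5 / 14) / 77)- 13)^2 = (2002- sqrt(110))^2 / 23716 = 167.23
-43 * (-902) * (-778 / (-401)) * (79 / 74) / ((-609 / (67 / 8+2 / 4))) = -42313606093 / 36142932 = -1170.73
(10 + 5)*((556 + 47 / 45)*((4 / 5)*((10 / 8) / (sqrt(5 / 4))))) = 50134*sqrt(5) / 15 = 7473.54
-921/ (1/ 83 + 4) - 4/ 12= -8506/ 37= -229.89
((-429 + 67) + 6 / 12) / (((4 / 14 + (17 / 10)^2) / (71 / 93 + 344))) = -2704514050 / 68913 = -39245.34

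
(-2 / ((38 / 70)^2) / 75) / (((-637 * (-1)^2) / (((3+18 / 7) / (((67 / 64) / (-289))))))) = -36992 / 169309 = -0.22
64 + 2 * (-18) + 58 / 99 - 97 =-6773 / 99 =-68.41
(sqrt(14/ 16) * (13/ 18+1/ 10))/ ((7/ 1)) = 0.11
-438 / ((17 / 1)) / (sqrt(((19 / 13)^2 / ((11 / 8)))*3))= -949*sqrt(66) / 646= -11.93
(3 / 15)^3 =1 / 125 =0.01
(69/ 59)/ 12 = 23/ 236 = 0.10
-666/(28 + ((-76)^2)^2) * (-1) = 333/16681102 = 0.00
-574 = -574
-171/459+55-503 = -448.37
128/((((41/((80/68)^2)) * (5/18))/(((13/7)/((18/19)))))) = 2529280/82943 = 30.49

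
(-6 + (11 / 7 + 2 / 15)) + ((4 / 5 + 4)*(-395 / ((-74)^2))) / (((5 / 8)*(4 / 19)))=-6.93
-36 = -36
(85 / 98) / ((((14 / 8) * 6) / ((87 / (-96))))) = -2465 / 32928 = -0.07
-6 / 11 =-0.55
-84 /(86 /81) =-3402 /43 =-79.12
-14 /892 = -7 /446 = -0.02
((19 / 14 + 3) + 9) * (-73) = -13651 / 14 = -975.07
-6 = -6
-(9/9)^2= -1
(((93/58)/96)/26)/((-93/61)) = -61/144768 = -0.00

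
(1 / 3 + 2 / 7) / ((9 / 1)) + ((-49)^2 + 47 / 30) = 4540981 / 1890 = 2402.64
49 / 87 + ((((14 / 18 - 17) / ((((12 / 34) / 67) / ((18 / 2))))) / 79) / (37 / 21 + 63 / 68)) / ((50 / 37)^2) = -1169175819154 / 16490904375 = -70.90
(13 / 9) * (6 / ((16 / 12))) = 13 / 2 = 6.50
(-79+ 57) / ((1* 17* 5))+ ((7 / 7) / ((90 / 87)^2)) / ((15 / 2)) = -15403 / 114750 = -0.13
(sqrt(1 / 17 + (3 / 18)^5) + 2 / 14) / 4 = 0.10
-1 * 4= -4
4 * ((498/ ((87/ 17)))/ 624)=1411/ 2262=0.62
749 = 749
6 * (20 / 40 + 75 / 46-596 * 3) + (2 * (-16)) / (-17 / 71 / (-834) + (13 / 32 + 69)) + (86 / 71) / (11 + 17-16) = -6903952196190173 / 644291191362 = -10715.58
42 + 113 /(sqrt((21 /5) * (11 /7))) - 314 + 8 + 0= -264 + 113 * sqrt(165) /33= -220.01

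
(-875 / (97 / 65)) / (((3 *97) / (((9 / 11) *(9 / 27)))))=-0.55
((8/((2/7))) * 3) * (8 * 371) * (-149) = -37147488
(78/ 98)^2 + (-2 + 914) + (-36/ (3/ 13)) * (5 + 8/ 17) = 2417253/ 40817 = 59.22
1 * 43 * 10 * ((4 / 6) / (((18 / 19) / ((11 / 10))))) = 8987 / 27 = 332.85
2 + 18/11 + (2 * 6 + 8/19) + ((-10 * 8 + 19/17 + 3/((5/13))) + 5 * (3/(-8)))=-8086619/142120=-56.90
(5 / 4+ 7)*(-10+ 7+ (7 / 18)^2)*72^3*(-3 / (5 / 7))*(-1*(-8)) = 294745651.20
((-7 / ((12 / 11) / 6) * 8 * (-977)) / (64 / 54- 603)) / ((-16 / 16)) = 8124732 / 16249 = 500.01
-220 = -220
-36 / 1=-36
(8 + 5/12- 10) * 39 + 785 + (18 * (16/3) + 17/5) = 16453/20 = 822.65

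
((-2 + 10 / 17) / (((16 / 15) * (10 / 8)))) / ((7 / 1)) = -18 / 119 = -0.15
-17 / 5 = -3.40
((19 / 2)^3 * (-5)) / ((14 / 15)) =-4593.08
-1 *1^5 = -1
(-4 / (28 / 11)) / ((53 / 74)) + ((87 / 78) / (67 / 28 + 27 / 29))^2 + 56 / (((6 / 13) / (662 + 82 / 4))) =37821456691802220 / 456737198099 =82807.92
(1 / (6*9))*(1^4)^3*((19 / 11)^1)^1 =19 / 594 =0.03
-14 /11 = -1.27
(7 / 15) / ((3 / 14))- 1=53 / 45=1.18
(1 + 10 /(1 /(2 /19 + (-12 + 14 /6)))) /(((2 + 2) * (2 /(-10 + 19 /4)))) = 37751 /608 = 62.09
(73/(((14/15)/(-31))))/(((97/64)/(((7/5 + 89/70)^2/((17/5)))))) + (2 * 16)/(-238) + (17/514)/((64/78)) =-31239514963007/9303103936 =-3357.97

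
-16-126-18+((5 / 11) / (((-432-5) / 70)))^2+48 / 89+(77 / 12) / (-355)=-1397128120789477 / 8760882385860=-159.47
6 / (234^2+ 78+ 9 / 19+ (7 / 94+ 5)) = 3572 / 32647811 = 0.00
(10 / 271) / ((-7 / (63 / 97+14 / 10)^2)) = -282296 / 12749195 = -0.02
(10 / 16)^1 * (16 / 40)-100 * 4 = -1599 / 4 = -399.75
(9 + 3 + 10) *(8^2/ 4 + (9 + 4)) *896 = 571648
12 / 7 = 1.71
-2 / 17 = -0.12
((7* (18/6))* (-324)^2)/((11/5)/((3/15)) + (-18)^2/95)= 209427120/1369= 152978.17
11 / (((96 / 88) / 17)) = 2057 / 12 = 171.42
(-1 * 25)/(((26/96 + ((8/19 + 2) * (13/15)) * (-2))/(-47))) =-1786000/5967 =-299.31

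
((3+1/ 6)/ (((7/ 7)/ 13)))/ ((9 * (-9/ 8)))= -4.07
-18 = -18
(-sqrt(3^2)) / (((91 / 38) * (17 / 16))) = -1.18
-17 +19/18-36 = -935/18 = -51.94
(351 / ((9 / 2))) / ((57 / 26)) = 676 / 19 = 35.58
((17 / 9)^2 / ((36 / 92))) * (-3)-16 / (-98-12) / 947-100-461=-7446590506 / 12656655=-588.35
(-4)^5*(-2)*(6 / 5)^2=73728 / 25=2949.12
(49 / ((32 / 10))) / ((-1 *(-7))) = 35 / 16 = 2.19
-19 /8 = -2.38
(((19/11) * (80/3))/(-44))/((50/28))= -1064/1815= -0.59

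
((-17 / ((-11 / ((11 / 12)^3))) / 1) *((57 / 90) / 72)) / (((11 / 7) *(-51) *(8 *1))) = -1463 / 89579520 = -0.00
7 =7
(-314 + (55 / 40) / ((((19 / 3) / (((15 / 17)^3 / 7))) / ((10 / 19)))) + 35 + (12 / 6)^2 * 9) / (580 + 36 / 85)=-60334849485 / 144120915232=-0.42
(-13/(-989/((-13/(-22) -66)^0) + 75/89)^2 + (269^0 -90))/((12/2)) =-229456835499/15468997832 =-14.83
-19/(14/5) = -95/14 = -6.79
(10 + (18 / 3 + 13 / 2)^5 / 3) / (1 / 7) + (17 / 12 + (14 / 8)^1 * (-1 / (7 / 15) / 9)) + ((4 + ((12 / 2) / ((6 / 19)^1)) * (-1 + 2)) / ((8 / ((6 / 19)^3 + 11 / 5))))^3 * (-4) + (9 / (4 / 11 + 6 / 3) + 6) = 143185332123071956587443 / 201357123414096000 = 711101.40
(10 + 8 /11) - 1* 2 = 96 /11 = 8.73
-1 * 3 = -3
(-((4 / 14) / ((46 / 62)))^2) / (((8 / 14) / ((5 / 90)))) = -961 / 66654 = -0.01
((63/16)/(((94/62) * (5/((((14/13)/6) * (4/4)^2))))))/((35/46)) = 14973/122200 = 0.12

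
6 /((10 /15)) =9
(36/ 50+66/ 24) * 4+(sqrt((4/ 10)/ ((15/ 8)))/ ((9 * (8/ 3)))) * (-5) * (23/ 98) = 347/ 25 - 23 * sqrt(3)/ 1764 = 13.86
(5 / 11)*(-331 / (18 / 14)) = -11585 / 99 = -117.02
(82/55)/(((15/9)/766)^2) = 433025928/1375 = 314927.95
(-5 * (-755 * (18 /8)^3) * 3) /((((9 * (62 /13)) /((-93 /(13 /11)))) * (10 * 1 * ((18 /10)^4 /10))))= -25953125 /1152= -22528.75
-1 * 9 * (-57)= 513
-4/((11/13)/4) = -208/11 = -18.91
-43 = -43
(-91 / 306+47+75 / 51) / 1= 14741 / 306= 48.17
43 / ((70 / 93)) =3999 / 70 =57.13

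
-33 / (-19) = 33 / 19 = 1.74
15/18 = 5/6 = 0.83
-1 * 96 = -96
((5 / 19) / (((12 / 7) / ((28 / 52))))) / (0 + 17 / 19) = 245 / 2652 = 0.09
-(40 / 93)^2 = -1600 / 8649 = -0.18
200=200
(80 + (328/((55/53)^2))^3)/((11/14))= 35961449.78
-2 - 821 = -823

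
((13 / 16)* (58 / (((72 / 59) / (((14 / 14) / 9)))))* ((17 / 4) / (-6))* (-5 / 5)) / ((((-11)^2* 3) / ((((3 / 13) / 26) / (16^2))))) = 29087 / 100201660416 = 0.00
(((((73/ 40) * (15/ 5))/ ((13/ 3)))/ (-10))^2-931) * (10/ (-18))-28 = 23810992351/ 48672000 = 489.21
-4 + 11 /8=-21 /8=-2.62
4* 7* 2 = 56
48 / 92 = 12 / 23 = 0.52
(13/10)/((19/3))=39/190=0.21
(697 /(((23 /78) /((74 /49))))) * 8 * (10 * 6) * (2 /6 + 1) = 2574773760 /1127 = 2284626.23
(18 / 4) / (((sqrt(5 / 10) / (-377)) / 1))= -3393 *sqrt(2) / 2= -2399.21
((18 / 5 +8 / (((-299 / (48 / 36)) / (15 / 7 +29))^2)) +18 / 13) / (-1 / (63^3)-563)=-287193616038 / 31463891198155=-0.01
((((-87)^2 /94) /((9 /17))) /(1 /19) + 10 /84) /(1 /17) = 48490273 /987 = 49128.95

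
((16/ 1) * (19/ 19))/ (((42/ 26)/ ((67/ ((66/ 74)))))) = 515632/ 693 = 744.06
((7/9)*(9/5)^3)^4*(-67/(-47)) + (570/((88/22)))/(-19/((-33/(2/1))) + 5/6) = 1015067090762892/1503173828125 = 675.28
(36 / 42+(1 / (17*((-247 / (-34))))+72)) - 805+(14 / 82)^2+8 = -2104576028 / 2906449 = -724.11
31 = 31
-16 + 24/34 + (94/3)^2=147872/153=966.48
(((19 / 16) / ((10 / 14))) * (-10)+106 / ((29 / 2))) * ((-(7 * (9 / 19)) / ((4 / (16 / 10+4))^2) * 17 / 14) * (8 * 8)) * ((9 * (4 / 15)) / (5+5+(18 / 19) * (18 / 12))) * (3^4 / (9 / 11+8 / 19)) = 268669730736 / 4157875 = 64617.08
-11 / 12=-0.92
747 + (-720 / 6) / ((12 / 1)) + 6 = 743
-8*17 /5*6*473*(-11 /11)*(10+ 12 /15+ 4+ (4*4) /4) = 36280992 /25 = 1451239.68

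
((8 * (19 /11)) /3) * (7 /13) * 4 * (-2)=-8512 /429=-19.84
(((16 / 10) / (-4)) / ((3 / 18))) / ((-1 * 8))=3 / 10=0.30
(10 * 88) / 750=88 / 75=1.17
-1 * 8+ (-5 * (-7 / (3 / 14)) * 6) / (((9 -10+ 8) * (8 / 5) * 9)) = 31 / 18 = 1.72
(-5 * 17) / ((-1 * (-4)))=-85 / 4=-21.25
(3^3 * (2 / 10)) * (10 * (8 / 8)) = 54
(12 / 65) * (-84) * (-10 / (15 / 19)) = 12768 / 65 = 196.43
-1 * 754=-754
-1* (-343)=343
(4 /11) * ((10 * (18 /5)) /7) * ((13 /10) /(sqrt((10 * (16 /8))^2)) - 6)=-21366 /1925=-11.10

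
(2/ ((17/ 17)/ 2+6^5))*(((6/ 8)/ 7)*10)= 30/ 108871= 0.00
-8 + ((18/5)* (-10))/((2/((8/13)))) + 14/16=-1893/104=-18.20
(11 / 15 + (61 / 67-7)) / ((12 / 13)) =-69979 / 12060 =-5.80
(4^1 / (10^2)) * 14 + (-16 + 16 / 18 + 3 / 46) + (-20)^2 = 3990071 / 10350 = 385.51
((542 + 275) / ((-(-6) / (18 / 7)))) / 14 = 2451 / 98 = 25.01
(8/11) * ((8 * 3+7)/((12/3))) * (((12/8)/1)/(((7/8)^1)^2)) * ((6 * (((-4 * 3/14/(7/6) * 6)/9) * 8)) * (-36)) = 9346.16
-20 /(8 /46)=-115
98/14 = 7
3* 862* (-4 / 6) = -1724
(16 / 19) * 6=96 / 19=5.05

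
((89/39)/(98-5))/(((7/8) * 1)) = 712/25389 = 0.03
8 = 8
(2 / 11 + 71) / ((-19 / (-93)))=72819 / 209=348.42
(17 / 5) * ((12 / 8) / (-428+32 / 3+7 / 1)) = -153 / 12310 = -0.01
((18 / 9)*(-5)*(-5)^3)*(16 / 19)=20000 / 19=1052.63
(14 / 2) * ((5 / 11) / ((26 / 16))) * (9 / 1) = 2520 / 143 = 17.62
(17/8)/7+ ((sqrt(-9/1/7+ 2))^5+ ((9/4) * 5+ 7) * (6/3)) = 25 * sqrt(35)/343+ 2061/56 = 37.23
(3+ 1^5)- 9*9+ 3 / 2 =-151 / 2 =-75.50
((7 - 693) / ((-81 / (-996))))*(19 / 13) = -4327288 / 351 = -12328.46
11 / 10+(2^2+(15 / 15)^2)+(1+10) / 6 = 119 / 15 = 7.93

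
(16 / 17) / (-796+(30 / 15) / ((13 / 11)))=-104 / 87771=-0.00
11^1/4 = 11/4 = 2.75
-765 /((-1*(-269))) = -765 /269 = -2.84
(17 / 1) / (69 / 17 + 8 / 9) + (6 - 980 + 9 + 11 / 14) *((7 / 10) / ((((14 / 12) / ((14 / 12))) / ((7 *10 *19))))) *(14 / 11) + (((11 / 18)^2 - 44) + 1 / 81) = -1142546.45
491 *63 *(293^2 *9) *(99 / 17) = 2366110301247 / 17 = 139182958896.88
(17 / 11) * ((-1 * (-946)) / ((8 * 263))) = 731 / 1052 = 0.69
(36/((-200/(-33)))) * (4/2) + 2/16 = 2401/200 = 12.00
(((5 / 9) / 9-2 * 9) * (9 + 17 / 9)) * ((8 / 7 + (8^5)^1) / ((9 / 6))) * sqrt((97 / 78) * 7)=-4666129328 * sqrt(52962) / 85293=-12589995.36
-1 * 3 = -3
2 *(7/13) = 14/13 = 1.08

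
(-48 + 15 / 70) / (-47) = 669 / 658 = 1.02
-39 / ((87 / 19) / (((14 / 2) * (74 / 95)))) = -6734 / 145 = -46.44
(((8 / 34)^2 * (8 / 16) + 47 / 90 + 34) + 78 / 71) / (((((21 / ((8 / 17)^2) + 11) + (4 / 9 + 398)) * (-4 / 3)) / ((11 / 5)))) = -17379762312 / 148999231475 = -0.12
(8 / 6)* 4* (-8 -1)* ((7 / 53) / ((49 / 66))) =-8.54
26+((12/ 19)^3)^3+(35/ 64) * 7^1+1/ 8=618922542584871/ 20652012657856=29.97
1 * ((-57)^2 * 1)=3249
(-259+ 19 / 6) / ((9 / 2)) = -1535 / 27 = -56.85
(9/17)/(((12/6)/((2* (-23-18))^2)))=30258/17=1779.88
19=19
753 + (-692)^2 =479617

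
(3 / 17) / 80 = 3 / 1360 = 0.00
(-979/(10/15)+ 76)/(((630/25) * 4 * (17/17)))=-13925/1008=-13.81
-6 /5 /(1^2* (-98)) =3 /245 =0.01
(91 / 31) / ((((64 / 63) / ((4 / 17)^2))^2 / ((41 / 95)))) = 0.00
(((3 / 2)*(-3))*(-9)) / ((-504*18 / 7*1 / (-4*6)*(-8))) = -3 / 32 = -0.09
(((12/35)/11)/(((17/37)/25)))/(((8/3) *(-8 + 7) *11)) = -1665/28798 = -0.06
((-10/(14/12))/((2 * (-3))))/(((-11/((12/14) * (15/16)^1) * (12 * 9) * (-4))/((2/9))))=25/465696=0.00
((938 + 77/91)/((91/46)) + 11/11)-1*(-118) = 702207/1183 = 593.58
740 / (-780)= -37 / 39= -0.95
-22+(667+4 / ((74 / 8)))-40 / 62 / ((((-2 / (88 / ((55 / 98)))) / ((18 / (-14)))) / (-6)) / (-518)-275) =63780807310985 / 98818361573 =645.43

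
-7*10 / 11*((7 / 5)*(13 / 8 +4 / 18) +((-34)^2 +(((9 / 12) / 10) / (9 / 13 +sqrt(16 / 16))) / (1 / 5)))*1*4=-64244299 / 2178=-29496.92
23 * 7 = 161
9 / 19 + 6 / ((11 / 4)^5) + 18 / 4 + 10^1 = 91871491 / 6119938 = 15.01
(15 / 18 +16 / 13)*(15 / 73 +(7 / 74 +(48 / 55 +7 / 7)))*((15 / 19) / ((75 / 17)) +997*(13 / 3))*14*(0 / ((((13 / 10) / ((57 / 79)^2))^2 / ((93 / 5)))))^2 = 0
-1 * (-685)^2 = -469225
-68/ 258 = -34/ 129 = -0.26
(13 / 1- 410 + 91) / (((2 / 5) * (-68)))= 45 / 4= 11.25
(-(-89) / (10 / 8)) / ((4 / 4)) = 356 / 5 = 71.20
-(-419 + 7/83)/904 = 17385/37516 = 0.46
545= 545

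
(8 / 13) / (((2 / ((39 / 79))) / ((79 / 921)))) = 4 / 307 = 0.01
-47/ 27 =-1.74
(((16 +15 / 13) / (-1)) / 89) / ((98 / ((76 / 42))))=-4237 / 1190553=-0.00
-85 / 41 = -2.07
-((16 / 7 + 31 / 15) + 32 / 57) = -9803 / 1995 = -4.91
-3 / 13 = -0.23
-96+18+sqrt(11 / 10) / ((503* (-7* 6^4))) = -78 - sqrt(110) / 45632160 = -78.00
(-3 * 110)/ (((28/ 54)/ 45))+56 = -200083/ 7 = -28583.29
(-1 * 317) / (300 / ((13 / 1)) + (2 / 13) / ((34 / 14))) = -70057 / 5114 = -13.70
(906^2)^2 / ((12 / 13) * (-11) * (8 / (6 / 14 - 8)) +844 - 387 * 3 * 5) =-464228728099344 / 3410737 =-136108040.02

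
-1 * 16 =-16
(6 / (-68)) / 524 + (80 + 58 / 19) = 28113591 / 338504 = 83.05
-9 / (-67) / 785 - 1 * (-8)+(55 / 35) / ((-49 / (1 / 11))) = 144271172 / 18040085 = 8.00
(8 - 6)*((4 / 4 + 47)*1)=96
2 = 2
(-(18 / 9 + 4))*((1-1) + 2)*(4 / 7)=-48 / 7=-6.86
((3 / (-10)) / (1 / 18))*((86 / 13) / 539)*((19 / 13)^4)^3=-5139317242071625842 / 816248412266121835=-6.30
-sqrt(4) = -2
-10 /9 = -1.11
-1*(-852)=852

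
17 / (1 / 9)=153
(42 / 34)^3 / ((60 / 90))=27783 / 9826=2.83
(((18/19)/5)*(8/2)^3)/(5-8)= -384/95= -4.04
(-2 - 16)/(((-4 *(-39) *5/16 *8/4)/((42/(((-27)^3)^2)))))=-56/2798036865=-0.00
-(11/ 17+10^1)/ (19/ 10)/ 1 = -1810/ 323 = -5.60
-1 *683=-683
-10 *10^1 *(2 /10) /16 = -5 /4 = -1.25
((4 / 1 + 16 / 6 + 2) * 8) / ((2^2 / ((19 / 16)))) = 247 / 12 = 20.58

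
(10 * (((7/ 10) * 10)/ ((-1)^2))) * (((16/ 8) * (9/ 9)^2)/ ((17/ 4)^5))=143360/ 1419857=0.10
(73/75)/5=73/375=0.19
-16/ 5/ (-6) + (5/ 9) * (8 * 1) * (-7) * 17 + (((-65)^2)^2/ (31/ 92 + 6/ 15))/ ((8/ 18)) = 277128266437/ 5085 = 54499167.44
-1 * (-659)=659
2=2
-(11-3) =-8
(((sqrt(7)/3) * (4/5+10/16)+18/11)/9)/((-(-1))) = 19 * sqrt(7)/360+2/11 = 0.32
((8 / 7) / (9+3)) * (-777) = -74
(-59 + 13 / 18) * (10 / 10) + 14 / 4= -493 / 9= -54.78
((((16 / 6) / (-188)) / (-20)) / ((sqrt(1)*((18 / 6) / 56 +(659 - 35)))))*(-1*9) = -28 / 2737515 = -0.00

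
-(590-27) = -563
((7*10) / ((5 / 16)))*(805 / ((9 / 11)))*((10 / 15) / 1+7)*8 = 364967680 / 27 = 13517321.48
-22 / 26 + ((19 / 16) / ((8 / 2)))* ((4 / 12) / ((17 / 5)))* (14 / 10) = -34175 / 42432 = -0.81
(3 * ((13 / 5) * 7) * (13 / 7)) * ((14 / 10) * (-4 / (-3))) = 4732 / 25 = 189.28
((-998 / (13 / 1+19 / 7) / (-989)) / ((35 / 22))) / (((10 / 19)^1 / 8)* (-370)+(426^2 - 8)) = 37924 / 170475388775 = 0.00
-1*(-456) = 456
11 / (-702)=-11 / 702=-0.02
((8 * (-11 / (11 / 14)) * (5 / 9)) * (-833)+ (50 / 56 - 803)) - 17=51012.00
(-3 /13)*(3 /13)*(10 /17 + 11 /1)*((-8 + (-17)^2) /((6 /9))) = -260.12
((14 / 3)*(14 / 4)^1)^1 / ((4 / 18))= 147 / 2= 73.50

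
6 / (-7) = -6 / 7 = -0.86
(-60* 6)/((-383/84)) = 30240/383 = 78.96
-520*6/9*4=-4160/3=-1386.67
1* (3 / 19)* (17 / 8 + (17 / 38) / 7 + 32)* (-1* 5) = -26.99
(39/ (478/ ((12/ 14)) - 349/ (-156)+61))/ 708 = 0.00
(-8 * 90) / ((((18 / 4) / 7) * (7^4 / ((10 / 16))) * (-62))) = 50 / 10633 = 0.00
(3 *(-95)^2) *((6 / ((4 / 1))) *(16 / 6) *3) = 324900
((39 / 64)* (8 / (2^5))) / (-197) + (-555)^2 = 15534316761 / 50432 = 308025.00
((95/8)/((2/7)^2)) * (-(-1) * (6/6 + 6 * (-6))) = -162925/32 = -5091.41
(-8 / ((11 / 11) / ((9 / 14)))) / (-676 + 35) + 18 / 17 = 81378 / 76279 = 1.07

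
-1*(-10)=10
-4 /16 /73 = -1 /292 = -0.00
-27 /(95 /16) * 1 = -4.55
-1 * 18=-18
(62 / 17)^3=238328 / 4913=48.51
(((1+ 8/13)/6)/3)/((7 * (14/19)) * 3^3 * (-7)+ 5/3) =-133/1442246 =-0.00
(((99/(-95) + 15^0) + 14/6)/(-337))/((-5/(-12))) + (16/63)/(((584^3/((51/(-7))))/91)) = -682862912063/41846714296800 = -0.02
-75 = -75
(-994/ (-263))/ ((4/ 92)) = 22862/ 263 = 86.93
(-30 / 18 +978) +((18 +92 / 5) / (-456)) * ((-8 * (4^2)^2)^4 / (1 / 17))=-2267925984133211 / 95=-23872905096139.06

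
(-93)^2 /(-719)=-8649 /719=-12.03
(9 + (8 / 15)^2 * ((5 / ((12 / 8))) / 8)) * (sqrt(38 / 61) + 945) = 1231 * sqrt(2318) / 8235 + 8617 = 8624.20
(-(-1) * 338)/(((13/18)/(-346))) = -161928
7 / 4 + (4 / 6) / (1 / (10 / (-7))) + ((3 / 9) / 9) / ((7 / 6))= 209 / 252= 0.83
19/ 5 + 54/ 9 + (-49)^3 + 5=-588171/ 5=-117634.20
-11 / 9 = -1.22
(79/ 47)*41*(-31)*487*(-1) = 48899183/ 47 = 1040408.15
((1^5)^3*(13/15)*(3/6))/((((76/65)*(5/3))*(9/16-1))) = -338/665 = -0.51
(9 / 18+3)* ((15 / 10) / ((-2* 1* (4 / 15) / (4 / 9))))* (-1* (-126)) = -2205 / 4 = -551.25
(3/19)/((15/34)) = 34/95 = 0.36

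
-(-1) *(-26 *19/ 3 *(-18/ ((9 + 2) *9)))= 988/ 33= 29.94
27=27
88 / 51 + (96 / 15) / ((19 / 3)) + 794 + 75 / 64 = 247415279 / 310080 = 797.91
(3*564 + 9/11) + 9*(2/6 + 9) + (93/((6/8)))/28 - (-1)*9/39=1783259/1001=1781.48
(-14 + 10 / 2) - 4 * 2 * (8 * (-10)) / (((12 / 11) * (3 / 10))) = 17519 / 9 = 1946.56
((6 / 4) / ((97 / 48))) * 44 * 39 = 123552 / 97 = 1273.73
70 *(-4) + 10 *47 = 190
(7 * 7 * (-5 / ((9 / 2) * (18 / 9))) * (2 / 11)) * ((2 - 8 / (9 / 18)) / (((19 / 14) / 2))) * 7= 1344560 / 1881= 714.81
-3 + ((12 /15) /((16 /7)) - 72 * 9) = -13013 /20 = -650.65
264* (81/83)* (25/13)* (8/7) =4276800/7553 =566.24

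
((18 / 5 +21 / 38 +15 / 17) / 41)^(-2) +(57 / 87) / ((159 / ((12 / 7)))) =66.32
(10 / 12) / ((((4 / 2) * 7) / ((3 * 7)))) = 5 / 4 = 1.25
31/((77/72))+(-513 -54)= -41427/77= -538.01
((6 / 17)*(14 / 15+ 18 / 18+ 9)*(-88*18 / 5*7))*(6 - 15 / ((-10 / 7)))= -60008256 / 425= -141195.90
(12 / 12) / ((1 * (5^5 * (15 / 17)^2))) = 289 / 703125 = 0.00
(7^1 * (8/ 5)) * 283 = 15848/ 5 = 3169.60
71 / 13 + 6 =149 / 13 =11.46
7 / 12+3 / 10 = 53 / 60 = 0.88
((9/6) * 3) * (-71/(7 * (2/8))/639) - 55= -387/7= -55.29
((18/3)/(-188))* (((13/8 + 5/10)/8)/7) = -51/42112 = -0.00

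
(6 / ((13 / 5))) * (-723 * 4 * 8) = -694080 / 13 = -53390.77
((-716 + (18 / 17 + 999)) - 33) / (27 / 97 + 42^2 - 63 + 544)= 103499 / 925616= 0.11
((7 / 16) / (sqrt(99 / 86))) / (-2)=-7*sqrt(946) / 1056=-0.20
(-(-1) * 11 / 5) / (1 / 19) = 209 / 5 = 41.80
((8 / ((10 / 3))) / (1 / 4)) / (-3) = -16 / 5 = -3.20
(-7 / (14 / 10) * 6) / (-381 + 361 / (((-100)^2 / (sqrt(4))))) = 150000 / 1904639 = 0.08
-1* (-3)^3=27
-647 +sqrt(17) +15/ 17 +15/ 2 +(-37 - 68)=-25283/ 34 +sqrt(17)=-739.49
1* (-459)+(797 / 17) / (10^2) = -779503 / 1700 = -458.53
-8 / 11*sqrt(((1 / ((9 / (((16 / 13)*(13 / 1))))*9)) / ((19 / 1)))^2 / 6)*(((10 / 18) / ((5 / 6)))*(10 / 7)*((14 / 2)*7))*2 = -0.29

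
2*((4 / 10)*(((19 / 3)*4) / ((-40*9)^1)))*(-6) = 76 / 225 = 0.34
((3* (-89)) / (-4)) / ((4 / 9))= 2403 / 16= 150.19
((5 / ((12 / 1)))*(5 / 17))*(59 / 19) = 0.38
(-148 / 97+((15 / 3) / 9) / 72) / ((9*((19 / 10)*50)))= -95419 / 53741880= -0.00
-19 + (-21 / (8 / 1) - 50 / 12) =-619 / 24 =-25.79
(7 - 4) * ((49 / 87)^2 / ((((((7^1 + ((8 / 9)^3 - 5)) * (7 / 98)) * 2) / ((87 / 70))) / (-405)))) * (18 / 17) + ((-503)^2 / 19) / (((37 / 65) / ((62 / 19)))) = 75022.66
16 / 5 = 3.20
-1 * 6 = -6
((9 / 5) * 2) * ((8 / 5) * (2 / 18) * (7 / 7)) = 16 / 25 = 0.64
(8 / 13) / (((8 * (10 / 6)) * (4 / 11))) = 33 / 260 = 0.13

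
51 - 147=-96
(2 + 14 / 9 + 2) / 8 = 25 / 36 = 0.69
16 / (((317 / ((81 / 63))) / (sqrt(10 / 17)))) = 144*sqrt(170) / 37723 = 0.05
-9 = -9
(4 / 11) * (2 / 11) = 8 / 121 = 0.07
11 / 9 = 1.22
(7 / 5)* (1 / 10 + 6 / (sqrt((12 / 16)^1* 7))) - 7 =-343 / 50 + 4* sqrt(21) / 5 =-3.19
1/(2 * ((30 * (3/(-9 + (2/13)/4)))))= -233/4680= -0.05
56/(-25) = -56/25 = -2.24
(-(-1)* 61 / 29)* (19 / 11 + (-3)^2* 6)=37393 / 319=117.22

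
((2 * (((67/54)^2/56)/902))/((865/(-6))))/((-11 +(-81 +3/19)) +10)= 85291/16510010101200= 0.00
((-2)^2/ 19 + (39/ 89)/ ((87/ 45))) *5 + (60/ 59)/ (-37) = 231064345/ 107052137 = 2.16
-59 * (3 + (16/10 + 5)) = -2832/5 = -566.40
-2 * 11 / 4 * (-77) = 847 / 2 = 423.50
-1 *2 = -2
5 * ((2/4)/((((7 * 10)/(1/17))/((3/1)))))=3/476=0.01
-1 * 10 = -10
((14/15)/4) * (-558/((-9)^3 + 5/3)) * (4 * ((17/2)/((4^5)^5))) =33201/6141783991826513920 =0.00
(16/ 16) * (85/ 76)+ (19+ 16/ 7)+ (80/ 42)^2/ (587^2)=258735949993/ 11548574604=22.40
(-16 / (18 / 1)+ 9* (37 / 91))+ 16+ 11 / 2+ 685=1161785 / 1638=709.27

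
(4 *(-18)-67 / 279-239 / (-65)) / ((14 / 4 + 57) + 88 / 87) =-1.11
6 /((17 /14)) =84 /17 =4.94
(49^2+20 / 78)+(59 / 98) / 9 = 27533573 / 11466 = 2401.32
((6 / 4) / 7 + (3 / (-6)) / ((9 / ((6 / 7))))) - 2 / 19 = 0.06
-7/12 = -0.58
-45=-45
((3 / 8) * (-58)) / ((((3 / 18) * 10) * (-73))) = 261 / 1460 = 0.18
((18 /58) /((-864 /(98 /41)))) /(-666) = 49 /38009952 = 0.00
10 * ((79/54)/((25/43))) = 3397/135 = 25.16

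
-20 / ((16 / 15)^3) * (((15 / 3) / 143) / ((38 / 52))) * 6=-253125 / 53504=-4.73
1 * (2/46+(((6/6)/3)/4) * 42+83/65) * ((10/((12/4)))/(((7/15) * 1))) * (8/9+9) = 916255/2691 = 340.49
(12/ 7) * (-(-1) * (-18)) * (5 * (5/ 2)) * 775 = -2092500/ 7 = -298928.57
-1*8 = -8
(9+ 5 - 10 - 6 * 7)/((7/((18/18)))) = -38/7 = -5.43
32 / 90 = 16 / 45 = 0.36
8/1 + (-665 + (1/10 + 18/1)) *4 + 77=-12513/5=-2502.60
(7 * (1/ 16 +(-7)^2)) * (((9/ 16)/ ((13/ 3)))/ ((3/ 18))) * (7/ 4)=3115665/ 6656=468.10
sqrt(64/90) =4 * sqrt(10)/15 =0.84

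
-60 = -60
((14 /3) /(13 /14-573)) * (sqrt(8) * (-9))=1176 * sqrt(2) /8009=0.21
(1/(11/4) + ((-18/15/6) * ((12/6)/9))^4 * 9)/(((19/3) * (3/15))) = 1822676/6348375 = 0.29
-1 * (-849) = 849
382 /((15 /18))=2292 /5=458.40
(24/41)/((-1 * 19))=-0.03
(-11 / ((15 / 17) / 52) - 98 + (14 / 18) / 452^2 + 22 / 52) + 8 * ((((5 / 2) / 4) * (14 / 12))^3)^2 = -944875811069693383 / 1268900828282880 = -744.64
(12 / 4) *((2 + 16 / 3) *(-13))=-286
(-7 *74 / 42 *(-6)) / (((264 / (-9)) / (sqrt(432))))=-333 *sqrt(3) / 11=-52.43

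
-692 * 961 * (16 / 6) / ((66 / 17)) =-45220816 / 99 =-456775.92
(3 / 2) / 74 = 3 / 148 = 0.02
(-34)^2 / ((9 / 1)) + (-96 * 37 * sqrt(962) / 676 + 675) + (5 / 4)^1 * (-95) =24649 / 36-888 * sqrt(962) / 169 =521.72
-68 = -68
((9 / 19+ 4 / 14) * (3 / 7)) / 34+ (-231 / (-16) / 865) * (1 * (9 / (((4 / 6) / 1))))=102906519 / 438091360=0.23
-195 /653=-0.30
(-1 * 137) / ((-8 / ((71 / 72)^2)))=690617 / 41472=16.65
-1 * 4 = -4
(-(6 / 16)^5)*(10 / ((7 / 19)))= -23085 / 114688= -0.20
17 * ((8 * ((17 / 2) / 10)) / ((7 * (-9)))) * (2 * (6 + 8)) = -2312 / 45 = -51.38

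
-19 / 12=-1.58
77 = 77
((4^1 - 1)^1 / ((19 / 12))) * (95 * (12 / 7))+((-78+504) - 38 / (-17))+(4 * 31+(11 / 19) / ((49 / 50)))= 13633338 / 15827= 861.40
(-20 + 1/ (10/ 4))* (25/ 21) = -70/ 3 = -23.33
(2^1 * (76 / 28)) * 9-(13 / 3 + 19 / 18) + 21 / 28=11143 / 252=44.22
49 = 49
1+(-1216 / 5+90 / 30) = -1196 / 5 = -239.20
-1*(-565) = 565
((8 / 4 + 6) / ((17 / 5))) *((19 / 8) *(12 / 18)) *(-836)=-158840 / 51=-3114.51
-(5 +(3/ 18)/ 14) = -421/ 84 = -5.01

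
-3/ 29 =-0.10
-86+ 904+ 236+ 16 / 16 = 1055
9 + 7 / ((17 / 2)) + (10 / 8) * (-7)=73 / 68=1.07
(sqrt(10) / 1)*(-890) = -890*sqrt(10) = -2814.43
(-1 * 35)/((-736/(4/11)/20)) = 175/506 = 0.35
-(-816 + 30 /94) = 38337 /47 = 815.68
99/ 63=11/ 7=1.57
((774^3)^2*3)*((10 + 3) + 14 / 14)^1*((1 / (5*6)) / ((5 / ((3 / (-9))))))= -20067004160738357.76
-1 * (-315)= 315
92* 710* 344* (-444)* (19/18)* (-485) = 15322572252800/3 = 5107524084266.67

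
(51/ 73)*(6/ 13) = 306/ 949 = 0.32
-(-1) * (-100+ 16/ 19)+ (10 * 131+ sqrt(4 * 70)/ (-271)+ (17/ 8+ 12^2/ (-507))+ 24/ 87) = 903596191/ 744952 - 2 * sqrt(70)/ 271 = 1212.90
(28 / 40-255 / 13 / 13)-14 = -25027 / 1690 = -14.81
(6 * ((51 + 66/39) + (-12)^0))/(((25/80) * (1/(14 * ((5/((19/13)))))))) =49374.32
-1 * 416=-416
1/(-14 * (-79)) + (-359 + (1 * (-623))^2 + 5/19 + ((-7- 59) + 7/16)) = 65177812789/168112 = 387704.70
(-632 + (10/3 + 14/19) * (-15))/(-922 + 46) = 3292/4161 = 0.79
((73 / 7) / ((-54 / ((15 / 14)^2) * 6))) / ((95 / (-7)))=365 / 134064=0.00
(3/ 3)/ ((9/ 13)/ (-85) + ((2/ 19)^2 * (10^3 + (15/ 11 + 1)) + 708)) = 4387955/ 3155371321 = 0.00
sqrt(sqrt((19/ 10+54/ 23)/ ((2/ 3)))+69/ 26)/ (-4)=-0.57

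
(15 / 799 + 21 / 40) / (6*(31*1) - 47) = 17379 / 4442440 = 0.00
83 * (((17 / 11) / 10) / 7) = 1411 / 770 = 1.83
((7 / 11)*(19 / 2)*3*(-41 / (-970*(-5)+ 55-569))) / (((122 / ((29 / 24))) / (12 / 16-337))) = 212694265 / 372410368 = 0.57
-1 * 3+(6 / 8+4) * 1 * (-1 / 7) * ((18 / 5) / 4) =-1011 / 280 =-3.61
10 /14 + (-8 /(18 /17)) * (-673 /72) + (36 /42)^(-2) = 72.70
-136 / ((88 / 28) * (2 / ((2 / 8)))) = -119 / 22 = -5.41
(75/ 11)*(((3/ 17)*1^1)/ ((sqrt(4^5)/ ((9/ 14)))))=0.02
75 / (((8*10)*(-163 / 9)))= -135 / 2608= -0.05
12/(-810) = -2/135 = -0.01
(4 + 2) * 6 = 36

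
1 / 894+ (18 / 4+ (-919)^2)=377520779 / 447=844565.50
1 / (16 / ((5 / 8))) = 5 / 128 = 0.04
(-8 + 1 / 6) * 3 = -47 / 2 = -23.50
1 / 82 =0.01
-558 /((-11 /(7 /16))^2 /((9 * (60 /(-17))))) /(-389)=-0.07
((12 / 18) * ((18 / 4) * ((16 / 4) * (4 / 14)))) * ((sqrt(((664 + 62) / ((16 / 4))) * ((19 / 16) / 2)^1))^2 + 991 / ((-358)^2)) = 663007899 / 1794296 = 369.51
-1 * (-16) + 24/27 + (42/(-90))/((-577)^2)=253026019/14981805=16.89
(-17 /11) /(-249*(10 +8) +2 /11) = 1 /2900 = 0.00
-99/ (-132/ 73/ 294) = 32193/ 2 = 16096.50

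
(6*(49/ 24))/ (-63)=-7/ 36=-0.19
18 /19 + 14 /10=223 /95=2.35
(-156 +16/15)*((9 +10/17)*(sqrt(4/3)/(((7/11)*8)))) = -148819*sqrt(3)/765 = -336.94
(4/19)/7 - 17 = -2257/133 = -16.97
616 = 616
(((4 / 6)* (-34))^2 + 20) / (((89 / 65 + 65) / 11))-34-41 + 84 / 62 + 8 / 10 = 15.62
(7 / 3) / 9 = 7 / 27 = 0.26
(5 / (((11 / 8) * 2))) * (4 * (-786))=-62880 / 11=-5716.36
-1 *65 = -65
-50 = -50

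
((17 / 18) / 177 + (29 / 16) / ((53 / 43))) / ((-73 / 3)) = -1993679 / 32871024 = -0.06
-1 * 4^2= -16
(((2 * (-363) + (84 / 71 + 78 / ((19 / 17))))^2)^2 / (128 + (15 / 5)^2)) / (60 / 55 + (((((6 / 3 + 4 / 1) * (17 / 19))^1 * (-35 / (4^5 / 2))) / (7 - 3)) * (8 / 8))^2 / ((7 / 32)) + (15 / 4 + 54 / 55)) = 366249558746236853703231406080 / 1597521547998916603483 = 229261107.12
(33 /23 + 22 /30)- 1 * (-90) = 31798 /345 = 92.17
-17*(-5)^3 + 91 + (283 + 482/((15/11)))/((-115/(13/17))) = 64860089/29325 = 2211.77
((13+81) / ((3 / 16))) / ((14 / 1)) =752 / 21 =35.81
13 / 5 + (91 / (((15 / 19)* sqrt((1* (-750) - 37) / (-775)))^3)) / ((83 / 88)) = 13 / 5 + 1702733032* sqrt(24397) / 1388005929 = 194.21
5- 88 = -83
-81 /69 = -27 /23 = -1.17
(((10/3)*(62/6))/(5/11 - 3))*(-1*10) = 135.32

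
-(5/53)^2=-25/2809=-0.01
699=699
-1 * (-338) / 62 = 169 / 31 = 5.45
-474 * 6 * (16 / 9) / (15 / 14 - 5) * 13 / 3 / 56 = 16432 / 165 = 99.59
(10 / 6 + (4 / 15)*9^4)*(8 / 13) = 210152 / 195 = 1077.70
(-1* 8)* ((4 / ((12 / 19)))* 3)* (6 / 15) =-304 / 5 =-60.80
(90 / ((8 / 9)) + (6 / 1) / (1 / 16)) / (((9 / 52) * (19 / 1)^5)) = 3419 / 7428297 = 0.00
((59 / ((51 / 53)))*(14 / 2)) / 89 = 21889 / 4539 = 4.82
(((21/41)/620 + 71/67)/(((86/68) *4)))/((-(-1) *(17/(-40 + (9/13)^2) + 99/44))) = 205084432261/1780306718690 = 0.12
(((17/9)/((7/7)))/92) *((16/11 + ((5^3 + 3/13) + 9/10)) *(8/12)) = 3101599/1776060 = 1.75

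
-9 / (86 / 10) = -45 / 43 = -1.05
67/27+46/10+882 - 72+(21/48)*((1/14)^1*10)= 1765571/2160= 817.39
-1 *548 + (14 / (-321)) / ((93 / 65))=-16360354 / 29853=-548.03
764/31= 24.65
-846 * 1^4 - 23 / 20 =-16943 / 20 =-847.15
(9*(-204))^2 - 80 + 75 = 3370891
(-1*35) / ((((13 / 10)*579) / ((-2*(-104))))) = -5600 / 579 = -9.67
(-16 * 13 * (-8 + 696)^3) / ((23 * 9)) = -67737419776 / 207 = -327233911.96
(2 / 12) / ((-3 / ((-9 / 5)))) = 1 / 10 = 0.10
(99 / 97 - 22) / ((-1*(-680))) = -407 / 13192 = -0.03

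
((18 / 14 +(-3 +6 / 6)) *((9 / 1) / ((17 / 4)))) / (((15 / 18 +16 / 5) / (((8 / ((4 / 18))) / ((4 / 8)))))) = -388800 / 14399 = -27.00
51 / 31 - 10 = -259 / 31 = -8.35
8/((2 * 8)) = 1/2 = 0.50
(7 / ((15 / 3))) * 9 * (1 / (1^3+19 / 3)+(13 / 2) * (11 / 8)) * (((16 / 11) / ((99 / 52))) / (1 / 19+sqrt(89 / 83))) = -65480194 / 15233295+14989442 * sqrt(7387) / 15233295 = 80.27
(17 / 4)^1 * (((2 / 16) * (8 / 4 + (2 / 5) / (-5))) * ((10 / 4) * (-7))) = -357 / 20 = -17.85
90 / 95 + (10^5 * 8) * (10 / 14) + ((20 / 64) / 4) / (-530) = 515584854651 / 902272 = 571429.52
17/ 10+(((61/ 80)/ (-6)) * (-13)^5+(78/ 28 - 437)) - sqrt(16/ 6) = 157088863/ 3360 - 2 * sqrt(6)/ 3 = 46751.00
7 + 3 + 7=17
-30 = -30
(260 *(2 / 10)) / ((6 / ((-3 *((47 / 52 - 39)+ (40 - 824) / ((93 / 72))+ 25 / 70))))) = 7274871 / 434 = 16762.38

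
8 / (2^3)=1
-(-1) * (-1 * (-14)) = 14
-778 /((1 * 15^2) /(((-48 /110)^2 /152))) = -6224 /1436875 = -0.00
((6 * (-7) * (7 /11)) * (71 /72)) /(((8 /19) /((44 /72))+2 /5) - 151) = 330505 /1879884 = 0.18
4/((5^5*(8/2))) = 1/3125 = 0.00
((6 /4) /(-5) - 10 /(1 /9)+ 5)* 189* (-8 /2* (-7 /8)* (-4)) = 1128519 /5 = 225703.80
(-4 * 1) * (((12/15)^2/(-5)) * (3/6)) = 32/125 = 0.26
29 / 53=0.55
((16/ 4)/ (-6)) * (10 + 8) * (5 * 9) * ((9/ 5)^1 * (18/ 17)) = -17496/ 17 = -1029.18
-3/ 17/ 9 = -1/ 51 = -0.02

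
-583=-583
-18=-18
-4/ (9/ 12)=-16/ 3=-5.33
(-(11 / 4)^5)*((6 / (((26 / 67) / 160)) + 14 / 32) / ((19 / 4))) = -82885058201 / 1011712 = -81925.55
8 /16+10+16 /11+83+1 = 95.95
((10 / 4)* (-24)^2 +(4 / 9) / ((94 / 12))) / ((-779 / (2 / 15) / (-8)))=3248768 / 1647585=1.97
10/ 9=1.11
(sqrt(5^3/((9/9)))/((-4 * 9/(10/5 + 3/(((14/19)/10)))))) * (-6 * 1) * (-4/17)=-2990 * sqrt(5)/357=-18.73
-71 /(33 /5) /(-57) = 0.19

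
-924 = -924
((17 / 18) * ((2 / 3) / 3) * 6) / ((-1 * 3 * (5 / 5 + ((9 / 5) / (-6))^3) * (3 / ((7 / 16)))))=-2125 / 33777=-0.06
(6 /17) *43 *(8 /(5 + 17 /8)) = 5504 /323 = 17.04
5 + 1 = 6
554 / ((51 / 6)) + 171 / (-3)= 139 / 17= 8.18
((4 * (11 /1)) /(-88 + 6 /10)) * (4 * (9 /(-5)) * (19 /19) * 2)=3168 /437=7.25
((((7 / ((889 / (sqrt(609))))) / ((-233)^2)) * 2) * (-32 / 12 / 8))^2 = 812 / 142610788374627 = 0.00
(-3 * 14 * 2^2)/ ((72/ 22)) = -51.33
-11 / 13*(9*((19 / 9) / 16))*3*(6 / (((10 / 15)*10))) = -5643 / 2080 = -2.71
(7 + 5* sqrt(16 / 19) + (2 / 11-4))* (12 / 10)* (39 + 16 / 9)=5138 / 33 + 2936* sqrt(19) / 57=380.22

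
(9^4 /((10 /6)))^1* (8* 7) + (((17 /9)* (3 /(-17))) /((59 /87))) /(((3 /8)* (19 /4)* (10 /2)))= 3706859096 /16815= 220449.54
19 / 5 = 3.80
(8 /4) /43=2 /43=0.05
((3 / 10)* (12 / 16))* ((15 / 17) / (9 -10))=-27 / 136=-0.20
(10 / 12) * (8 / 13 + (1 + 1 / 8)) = 905 / 624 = 1.45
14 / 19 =0.74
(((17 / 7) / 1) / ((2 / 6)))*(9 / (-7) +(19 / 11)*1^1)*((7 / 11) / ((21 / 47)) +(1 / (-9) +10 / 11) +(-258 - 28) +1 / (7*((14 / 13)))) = -72300575 / 79233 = -912.51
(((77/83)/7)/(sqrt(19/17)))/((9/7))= 77*sqrt(323)/14193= 0.10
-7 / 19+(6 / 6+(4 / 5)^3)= 2716 / 2375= 1.14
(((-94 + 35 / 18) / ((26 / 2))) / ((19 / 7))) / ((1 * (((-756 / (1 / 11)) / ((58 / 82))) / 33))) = 48053 / 6562296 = 0.01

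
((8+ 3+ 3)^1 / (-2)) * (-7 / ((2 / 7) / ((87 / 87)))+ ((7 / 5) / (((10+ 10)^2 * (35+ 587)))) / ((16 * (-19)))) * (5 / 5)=171.50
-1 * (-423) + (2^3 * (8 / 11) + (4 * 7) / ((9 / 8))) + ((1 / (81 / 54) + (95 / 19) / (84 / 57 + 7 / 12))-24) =20095543 / 46431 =432.80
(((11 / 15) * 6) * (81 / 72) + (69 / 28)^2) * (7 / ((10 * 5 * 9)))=0.17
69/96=0.72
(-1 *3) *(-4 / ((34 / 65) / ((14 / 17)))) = 5460 / 289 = 18.89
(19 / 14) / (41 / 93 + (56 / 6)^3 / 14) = 15903 / 685678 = 0.02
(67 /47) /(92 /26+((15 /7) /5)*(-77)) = -871 /18001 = -0.05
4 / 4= 1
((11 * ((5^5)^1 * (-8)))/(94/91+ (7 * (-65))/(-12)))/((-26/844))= 9748200000/42533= 229191.45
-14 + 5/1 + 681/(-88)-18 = -3057/88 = -34.74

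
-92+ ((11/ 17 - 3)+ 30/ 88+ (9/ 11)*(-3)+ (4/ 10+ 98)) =7231/ 3740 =1.93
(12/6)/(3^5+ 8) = 2/251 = 0.01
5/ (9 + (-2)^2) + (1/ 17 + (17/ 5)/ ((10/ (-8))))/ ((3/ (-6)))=31531/ 5525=5.71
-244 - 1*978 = -1222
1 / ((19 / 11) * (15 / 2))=22 / 285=0.08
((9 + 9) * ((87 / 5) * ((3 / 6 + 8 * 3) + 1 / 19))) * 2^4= 11688624 / 95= 123038.15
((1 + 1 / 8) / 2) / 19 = 9 / 304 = 0.03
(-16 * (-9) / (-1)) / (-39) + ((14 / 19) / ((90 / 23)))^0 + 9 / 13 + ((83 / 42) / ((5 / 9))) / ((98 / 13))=522281 / 89180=5.86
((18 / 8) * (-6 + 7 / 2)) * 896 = -5040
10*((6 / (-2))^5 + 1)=-2420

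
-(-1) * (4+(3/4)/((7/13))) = 151/28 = 5.39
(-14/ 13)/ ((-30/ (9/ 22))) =21/ 1430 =0.01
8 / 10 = 4 / 5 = 0.80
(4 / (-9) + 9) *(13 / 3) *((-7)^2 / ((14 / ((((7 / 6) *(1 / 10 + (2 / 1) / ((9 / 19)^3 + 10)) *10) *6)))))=3376189817 / 1247742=2705.84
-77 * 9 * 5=-3465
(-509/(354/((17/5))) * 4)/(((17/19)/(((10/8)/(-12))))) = 9671/4248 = 2.28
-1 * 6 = -6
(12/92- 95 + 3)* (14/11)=-29582/253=-116.92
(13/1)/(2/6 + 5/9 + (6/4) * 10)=9/11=0.82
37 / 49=0.76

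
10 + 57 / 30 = 119 / 10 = 11.90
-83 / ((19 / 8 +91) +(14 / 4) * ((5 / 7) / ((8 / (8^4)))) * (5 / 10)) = -0.11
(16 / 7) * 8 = 128 / 7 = 18.29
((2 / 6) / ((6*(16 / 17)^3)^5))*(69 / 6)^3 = 34827101267719928753431 / 215162822875748210049024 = 0.16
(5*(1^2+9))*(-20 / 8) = -125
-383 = -383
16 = 16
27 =27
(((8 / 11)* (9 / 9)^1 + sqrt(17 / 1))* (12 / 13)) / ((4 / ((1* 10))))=240 / 143 + 30* sqrt(17) / 13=11.19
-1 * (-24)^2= -576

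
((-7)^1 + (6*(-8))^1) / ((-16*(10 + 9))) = 55 / 304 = 0.18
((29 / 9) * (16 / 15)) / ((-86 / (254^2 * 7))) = -104773984 / 5805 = -18048.92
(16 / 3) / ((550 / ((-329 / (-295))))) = 2632 / 243375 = 0.01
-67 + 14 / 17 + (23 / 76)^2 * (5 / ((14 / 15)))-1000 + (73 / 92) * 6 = -33544138739 / 31617824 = -1060.92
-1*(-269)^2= -72361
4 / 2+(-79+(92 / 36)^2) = -5708 / 81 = -70.47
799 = 799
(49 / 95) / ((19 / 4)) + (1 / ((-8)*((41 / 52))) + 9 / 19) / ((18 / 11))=802391 / 2664180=0.30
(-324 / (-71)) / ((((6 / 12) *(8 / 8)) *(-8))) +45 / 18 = 193 / 142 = 1.36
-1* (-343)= 343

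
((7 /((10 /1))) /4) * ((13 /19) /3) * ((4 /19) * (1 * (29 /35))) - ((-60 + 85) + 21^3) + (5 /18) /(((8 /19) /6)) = -2010488717 /216600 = -9282.03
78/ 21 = 26/ 7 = 3.71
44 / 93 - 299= -27763 / 93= -298.53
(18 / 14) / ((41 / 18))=162 / 287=0.56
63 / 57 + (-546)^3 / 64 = -386581755 / 152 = -2543301.02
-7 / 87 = -0.08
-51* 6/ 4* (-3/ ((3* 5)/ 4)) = 306/ 5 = 61.20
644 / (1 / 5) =3220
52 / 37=1.41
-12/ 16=-3/ 4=-0.75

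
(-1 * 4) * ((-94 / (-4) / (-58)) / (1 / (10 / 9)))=470 / 261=1.80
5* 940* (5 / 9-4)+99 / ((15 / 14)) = -724342 / 45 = -16096.49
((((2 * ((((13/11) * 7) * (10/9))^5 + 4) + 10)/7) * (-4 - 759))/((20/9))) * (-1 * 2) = 68028833028289519/5283278055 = 12876254.54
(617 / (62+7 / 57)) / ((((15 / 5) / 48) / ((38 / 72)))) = 890948 / 10623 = 83.87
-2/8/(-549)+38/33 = 27827/24156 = 1.15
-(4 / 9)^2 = -0.20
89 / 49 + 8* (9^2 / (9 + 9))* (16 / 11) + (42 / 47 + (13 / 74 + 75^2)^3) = 1827216687226805637947 / 10265539592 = 177995191665.40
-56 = -56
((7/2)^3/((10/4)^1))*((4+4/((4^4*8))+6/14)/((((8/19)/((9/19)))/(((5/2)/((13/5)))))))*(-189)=-15534.61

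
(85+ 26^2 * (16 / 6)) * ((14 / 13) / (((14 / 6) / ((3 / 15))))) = 11326 / 65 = 174.25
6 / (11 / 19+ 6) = 114 / 125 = 0.91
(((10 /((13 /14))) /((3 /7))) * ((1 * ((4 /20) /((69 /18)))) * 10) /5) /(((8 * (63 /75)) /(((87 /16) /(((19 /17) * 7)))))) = 12325 /45448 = 0.27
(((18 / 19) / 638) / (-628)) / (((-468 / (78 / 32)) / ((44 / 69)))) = 1 / 127338304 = 0.00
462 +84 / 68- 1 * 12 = 7671 / 17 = 451.24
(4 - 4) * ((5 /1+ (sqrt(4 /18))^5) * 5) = 0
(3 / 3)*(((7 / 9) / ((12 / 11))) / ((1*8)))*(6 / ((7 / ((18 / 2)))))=11 / 16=0.69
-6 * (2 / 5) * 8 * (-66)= 6336 / 5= 1267.20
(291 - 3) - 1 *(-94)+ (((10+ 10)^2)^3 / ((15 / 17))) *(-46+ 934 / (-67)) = -4347669269.74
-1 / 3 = -0.33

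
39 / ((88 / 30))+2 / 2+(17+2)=1465 / 44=33.30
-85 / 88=-0.97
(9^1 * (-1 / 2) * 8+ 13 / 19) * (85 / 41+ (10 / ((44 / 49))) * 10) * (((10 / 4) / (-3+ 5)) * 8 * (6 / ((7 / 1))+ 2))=-624152000 / 5453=-114460.30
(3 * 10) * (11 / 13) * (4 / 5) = 264 / 13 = 20.31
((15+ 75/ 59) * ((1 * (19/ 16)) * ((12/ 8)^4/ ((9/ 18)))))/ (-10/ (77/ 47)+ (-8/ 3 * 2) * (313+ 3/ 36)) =-15997905/ 137043548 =-0.12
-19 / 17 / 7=-19 / 119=-0.16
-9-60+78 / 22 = -720 / 11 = -65.45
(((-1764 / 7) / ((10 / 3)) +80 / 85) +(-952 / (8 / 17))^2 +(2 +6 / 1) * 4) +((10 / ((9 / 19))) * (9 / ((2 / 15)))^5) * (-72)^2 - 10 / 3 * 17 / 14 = 273736796564143394 / 1785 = 153353947654982.29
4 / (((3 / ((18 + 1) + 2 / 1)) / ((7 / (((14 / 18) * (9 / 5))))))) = 140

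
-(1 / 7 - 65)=454 / 7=64.86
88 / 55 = 8 / 5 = 1.60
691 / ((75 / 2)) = 1382 / 75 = 18.43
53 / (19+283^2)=53 / 80108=0.00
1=1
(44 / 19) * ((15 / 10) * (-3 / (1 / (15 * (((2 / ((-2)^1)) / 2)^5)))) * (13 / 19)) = 19305 / 5776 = 3.34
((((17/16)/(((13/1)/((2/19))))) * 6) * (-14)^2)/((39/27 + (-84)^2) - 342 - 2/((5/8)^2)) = 80325/53275183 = 0.00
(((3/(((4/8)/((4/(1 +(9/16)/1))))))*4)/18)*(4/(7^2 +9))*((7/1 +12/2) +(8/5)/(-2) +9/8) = 34112/10875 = 3.14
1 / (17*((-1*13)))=-1 / 221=-0.00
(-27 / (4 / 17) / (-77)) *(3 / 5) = 1377 / 1540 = 0.89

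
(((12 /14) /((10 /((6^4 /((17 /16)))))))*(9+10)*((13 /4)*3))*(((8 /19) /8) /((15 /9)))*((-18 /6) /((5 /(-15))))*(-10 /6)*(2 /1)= -10917504 /595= -18348.75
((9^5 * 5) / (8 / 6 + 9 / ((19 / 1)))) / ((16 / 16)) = 16828965 / 103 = 163388.01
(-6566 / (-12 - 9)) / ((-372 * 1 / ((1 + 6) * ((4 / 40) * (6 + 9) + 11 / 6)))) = -16415 / 837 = -19.61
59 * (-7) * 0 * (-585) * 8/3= 0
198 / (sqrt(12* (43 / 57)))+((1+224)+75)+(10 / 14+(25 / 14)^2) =99* sqrt(817) / 43+59565 / 196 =369.71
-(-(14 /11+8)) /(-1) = -102 /11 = -9.27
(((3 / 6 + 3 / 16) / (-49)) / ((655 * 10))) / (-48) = 11 / 246489600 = 0.00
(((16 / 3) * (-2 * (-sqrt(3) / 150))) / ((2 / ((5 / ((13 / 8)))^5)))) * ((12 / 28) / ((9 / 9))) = 32768000 * sqrt(3) / 7797153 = 7.28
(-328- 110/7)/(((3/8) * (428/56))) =-12832/107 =-119.93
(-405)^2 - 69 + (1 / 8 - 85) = 163871.12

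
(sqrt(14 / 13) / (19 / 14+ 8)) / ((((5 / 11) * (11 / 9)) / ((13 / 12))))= 0.22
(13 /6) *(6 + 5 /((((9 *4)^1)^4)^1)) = 131010113 /10077696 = 13.00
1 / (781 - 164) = 1 / 617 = 0.00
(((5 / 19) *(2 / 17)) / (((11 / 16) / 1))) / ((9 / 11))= 0.06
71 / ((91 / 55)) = 3905 / 91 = 42.91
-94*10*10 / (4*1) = -2350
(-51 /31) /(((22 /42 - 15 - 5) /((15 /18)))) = 1785 /25358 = 0.07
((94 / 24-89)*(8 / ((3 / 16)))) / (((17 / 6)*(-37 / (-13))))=-849472 / 1887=-450.17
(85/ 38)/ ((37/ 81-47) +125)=1377/ 48298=0.03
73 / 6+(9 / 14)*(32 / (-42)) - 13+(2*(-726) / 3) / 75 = -7.78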